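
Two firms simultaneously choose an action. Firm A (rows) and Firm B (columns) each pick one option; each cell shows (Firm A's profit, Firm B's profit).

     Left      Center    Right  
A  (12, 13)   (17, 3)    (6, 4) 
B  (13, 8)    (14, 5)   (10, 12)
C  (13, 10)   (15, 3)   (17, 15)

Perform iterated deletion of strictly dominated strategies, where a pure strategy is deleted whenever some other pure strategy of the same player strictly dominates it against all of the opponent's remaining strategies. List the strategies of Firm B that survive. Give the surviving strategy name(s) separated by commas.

Column Center is eliminated: Left beats it against every remaining row (A: 13>3, B: 8>5, C: 10>3).
For Firm A, B strictly dominates A on the remaining columns (Left: 13>12, Right: 10>6); eliminate A.
For Firm B, Right strictly dominates Left on the remaining rows (B: 12>8, C: 15>10); eliminate Left.
Row B is eliminated: C beats it against every remaining column (Right: 17>10).
Among the remaining strategies, none is strictly dominated by another pure strategy of the same player, so the elimination stops.
Surviving strategies — Firm A: {C}; Firm B: {Right}.

Right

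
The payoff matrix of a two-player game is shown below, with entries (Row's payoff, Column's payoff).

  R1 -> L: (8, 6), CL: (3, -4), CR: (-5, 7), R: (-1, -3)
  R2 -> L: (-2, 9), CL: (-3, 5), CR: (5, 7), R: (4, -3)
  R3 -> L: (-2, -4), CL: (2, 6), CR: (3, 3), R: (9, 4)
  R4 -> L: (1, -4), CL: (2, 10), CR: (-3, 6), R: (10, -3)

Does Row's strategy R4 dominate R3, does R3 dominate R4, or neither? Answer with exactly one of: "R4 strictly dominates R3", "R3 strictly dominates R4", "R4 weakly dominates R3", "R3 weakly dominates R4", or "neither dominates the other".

Compare R4 to R3 across every action of Column: L: 1>-2, CL: 2=2, CR: -3<3, R: 10>9.
R4 does better at L, R but worse at CR; neither strategy dominates the other.

neither dominates the other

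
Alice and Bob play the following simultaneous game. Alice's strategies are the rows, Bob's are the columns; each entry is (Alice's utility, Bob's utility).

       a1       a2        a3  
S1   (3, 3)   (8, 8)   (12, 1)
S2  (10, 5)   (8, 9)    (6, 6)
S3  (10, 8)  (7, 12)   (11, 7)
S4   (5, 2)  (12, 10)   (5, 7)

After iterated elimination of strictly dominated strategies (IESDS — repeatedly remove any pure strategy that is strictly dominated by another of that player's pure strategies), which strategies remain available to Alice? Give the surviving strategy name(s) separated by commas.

S4

For Bob, a2 strictly dominates a1 on the remaining rows (S1: 8>3, S2: 9>5, S3: 12>8, S4: 10>2); eliminate a1.
For Alice, S1 strictly dominates S3 on the remaining columns (a2: 8>7, a3: 12>11); eliminate S3.
For Bob, a2 strictly dominates a3 on the remaining rows (S1: 8>1, S2: 9>6, S4: 10>7); eliminate a3.
Alice's strategy S1 is strictly dominated by S4 (a2: 12>8) and is removed.
Alice's strategy S2 is strictly dominated by S4 (a2: 12>8) and is removed.
Among the remaining strategies, none is strictly dominated by another pure strategy of the same player, so the elimination stops.
Surviving strategies — Alice: {S4}; Bob: {a2}.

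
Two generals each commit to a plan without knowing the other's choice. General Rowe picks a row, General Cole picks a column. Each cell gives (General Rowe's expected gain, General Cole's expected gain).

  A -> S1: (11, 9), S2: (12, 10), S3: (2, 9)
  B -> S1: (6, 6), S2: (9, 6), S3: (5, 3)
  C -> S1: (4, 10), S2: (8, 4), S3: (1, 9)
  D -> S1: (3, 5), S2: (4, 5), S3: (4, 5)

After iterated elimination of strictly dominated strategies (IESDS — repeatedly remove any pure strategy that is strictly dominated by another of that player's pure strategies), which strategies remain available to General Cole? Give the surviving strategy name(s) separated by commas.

For General Rowe, A strictly dominates C on the remaining columns (S1: 11>4, S2: 12>8, S3: 2>1); eliminate C.
General Rowe's strategy D is strictly dominated by B (S1: 6>3, S2: 9>4, S3: 5>4) and is removed.
Column S3 is eliminated: S2 beats it against every remaining row (A: 10>9, B: 6>3).
For General Rowe, A strictly dominates B on the remaining columns (S1: 11>6, S2: 12>9); eliminate B.
For General Cole, S2 strictly dominates S1 on the remaining rows (A: 10>9); eliminate S1.
Among the remaining strategies, none is strictly dominated by another pure strategy of the same player, so the elimination stops.
Surviving strategies — General Rowe: {A}; General Cole: {S2}.

S2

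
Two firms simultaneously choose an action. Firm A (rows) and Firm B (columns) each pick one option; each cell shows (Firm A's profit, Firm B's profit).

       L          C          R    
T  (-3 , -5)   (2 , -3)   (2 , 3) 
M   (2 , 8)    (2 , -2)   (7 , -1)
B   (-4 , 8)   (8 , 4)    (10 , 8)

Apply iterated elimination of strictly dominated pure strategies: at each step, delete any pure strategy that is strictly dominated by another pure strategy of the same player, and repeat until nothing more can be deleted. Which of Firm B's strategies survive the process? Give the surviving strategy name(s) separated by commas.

L, R

Firm B's strategy C is strictly dominated by R (T: 3>-3, M: -1>-2, B: 8>4) and is removed.
For Firm A, M strictly dominates T on the remaining columns (L: 2>-3, R: 7>2); eliminate T.
Among the remaining strategies, none is strictly dominated by another pure strategy of the same player, so the elimination stops.
Surviving strategies — Firm A: {M, B}; Firm B: {L, R}.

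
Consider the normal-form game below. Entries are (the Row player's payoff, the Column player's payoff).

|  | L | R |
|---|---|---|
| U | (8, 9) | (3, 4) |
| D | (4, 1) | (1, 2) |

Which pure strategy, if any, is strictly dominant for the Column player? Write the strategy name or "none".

L fails to dominate R at D (1<2).
R fails to dominate L at U (4<9).
No single strategy dominates all the others.

none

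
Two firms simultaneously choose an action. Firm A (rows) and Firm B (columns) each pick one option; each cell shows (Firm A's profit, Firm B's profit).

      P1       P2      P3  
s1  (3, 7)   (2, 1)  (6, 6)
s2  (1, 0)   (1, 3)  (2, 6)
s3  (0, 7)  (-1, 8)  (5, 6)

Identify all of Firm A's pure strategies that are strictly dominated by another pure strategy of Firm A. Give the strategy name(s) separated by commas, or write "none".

s1 is not dominated — it holds its own against s2 at P1 (3>1); s3 at P1 (3>0).
s2: dominated, since s1 does at least as well everywhere (P1: 3>1, P2: 2>1, P3: 6>2).
s3 is strictly dominated by s1 (P1: 3>0, P2: 2>-1, P3: 6>5).

s2, s3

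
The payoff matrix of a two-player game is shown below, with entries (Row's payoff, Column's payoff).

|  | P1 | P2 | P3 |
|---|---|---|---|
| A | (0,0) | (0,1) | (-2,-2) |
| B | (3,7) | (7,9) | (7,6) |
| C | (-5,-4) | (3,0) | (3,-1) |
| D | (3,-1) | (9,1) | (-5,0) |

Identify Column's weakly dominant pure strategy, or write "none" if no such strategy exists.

P2 vs P1: A: 1>0, B: 9>7, C: 0>-4, D: 1>-1.
P2 vs P3: A: 1>-2, B: 9>6, C: 0>-1, D: 1>0.
P2 is at least as good as every other strategy against every opponent action, so it is weakly dominant.

P2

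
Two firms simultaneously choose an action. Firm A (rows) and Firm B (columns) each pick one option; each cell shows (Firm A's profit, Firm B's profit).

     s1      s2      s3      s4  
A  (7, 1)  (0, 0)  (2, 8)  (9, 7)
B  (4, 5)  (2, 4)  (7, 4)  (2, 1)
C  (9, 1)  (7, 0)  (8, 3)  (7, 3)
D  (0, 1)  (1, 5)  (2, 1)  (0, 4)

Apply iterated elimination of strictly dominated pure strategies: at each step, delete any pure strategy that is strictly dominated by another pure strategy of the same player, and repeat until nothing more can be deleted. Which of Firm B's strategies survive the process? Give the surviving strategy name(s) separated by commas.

s3, s4

Row B is eliminated: C beats it against every remaining column (s1: 9>4, s2: 7>2, s3: 8>7, s4: 7>2).
Row D is eliminated: C beats it against every remaining column (s1: 9>0, s2: 7>1, s3: 8>2, s4: 7>0).
Column s1 is eliminated: s3 beats it against every remaining row (A: 8>1, C: 3>1).
For Firm B, s3 strictly dominates s2 on the remaining rows (A: 8>0, C: 3>0); eliminate s2.
Among the remaining strategies, none is strictly dominated by another pure strategy of the same player, so the elimination stops.
Surviving strategies — Firm A: {A, C}; Firm B: {s3, s4}.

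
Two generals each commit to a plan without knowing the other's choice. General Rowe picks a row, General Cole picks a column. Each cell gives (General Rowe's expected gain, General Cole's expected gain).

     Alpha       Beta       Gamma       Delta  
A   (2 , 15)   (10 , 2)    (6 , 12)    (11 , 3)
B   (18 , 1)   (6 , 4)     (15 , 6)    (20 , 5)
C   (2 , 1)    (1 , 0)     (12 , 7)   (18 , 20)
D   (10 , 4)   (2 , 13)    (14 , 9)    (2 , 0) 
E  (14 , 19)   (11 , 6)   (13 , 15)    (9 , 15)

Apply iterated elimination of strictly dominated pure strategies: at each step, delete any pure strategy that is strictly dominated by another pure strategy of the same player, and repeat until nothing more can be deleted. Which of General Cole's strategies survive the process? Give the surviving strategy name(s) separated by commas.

For General Rowe, B strictly dominates C on the remaining columns (Alpha: 18>2, Beta: 6>1, Gamma: 15>12, Delta: 20>18); eliminate C.
Row D is eliminated: B beats it against every remaining column (Alpha: 18>10, Beta: 6>2, Gamma: 15>14, Delta: 20>2).
General Cole's strategy Beta is strictly dominated by Gamma (A: 12>2, B: 6>4, E: 15>6) and is removed.
Row A is eliminated: B beats it against every remaining column (Alpha: 18>2, Gamma: 15>6, Delta: 20>11).
Row E is eliminated: B beats it against every remaining column (Alpha: 18>14, Gamma: 15>13, Delta: 20>9).
General Cole's strategy Alpha is strictly dominated by Gamma (B: 6>1) and is removed.
General Cole's strategy Delta is strictly dominated by Gamma (B: 6>5) and is removed.
Among the remaining strategies, none is strictly dominated by another pure strategy of the same player, so the elimination stops.
Surviving strategies — General Rowe: {B}; General Cole: {Gamma}.

Gamma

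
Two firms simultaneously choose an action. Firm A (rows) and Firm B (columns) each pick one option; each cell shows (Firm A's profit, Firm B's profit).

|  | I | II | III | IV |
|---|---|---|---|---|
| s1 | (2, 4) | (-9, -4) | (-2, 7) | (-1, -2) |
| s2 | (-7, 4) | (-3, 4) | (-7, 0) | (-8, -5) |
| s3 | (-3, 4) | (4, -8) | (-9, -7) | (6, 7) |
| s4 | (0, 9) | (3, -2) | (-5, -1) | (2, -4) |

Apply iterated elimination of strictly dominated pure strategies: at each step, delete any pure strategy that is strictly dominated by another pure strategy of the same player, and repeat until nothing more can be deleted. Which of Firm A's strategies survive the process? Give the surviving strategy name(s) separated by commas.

s1, s3, s4

Row s2 is eliminated: s4 beats it against every remaining column (I: 0>-7, II: 3>-3, III: -5>-7, IV: 2>-8).
Firm B's strategy II is strictly dominated by I (s1: 4>-4, s3: 4>-8, s4: 9>-2) and is removed.
Among the remaining strategies, none is strictly dominated by another pure strategy of the same player, so the elimination stops.
Surviving strategies — Firm A: {s1, s3, s4}; Firm B: {I, III, IV}.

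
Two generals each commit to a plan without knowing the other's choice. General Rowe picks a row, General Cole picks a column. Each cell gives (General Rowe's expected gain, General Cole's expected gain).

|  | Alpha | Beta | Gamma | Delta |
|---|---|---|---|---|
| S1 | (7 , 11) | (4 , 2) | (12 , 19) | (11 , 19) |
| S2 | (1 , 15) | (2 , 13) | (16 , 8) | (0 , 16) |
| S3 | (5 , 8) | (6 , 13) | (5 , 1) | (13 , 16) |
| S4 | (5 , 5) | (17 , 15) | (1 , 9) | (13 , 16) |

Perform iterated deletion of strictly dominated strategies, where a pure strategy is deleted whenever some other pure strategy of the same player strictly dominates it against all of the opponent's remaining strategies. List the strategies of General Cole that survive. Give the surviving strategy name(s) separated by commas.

Column Alpha is eliminated: Delta beats it against every remaining row (S1: 19>11, S2: 16>15, S3: 16>8, S4: 16>5).
General Cole's strategy Beta is strictly dominated by Delta (S1: 19>2, S2: 16>13, S3: 16>13, S4: 16>15) and is removed.
Among the remaining strategies, none is strictly dominated by another pure strategy of the same player, so the elimination stops.
Surviving strategies — General Rowe: {S1, S2, S3, S4}; General Cole: {Gamma, Delta}.

Gamma, Delta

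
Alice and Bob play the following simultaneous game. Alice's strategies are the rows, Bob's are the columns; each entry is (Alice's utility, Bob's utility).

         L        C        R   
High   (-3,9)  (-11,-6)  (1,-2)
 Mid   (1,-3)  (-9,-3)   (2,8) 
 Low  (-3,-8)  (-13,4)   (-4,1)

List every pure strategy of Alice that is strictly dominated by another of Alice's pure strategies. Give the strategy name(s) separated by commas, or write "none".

Mid strictly dominates High — L: 1>-3, C: -9>-11, R: 2>1.
Mid: no other strategy beats it everywhere (High at L (1>-3); Low at L (1>-3)).
Mid strictly dominates Low — L: 1>-3, C: -9>-13, R: 2>-4.

High, Low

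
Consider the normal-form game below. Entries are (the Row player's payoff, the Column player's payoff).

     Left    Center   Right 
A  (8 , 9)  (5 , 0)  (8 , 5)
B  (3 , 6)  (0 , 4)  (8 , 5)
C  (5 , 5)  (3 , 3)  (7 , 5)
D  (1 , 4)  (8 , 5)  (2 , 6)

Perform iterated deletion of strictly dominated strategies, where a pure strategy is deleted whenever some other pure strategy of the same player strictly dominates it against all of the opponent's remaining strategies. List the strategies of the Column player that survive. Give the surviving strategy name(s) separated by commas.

The Row player's strategy C is strictly dominated by A (Left: 8>5, Center: 5>3, Right: 8>7) and is removed.
Column Center is eliminated: Right beats it against every remaining row (A: 5>0, B: 5>4, D: 6>5).
For the Row player, A strictly dominates D on the remaining columns (Left: 8>1, Right: 8>2); eliminate D.
The Column player's strategy Right is strictly dominated by Left (A: 9>5, B: 6>5) and is removed.
For the Row player, A strictly dominates B on the remaining columns (Left: 8>3); eliminate B.
Among the remaining strategies, none is strictly dominated by another pure strategy of the same player, so the elimination stops.
Surviving strategies — the Row player: {A}; the Column player: {Left}.

Left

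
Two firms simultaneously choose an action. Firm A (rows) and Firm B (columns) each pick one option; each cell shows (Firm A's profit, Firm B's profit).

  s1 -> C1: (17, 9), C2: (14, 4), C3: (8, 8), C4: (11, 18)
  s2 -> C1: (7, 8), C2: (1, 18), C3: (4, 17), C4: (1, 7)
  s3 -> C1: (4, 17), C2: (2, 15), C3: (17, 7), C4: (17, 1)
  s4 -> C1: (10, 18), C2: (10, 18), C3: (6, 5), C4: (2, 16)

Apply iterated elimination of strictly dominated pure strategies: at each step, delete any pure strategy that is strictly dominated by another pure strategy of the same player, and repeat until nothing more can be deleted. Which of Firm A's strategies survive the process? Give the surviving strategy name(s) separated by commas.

s1, s3

Firm A's strategy s2 is strictly dominated by s1 (C1: 17>7, C2: 14>1, C3: 8>4, C4: 11>1) and is removed.
Row s4 is eliminated: s1 beats it against every remaining column (C1: 17>10, C2: 14>10, C3: 8>6, C4: 11>2).
Column C2 is eliminated: C1 beats it against every remaining row (s1: 9>4, s3: 17>15).
For Firm B, C1 strictly dominates C3 on the remaining rows (s1: 9>8, s3: 17>7); eliminate C3.
Among the remaining strategies, none is strictly dominated by another pure strategy of the same player, so the elimination stops.
Surviving strategies — Firm A: {s1, s3}; Firm B: {C1, C4}.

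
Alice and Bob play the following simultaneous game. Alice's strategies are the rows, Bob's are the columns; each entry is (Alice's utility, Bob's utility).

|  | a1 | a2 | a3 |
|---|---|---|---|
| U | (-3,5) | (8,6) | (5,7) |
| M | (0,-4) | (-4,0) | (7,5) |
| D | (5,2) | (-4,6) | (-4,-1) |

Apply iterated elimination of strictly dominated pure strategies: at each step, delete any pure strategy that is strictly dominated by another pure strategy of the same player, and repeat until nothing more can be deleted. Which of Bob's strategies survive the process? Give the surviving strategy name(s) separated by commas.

For Bob, a2 strictly dominates a1 on the remaining rows (U: 6>5, M: 0>-4, D: 6>2); eliminate a1.
Alice's strategy D is strictly dominated by U (a2: 8>-4, a3: 5>-4) and is removed.
Bob's strategy a2 is strictly dominated by a3 (U: 7>6, M: 5>0) and is removed.
For Alice, M strictly dominates U on the remaining columns (a3: 7>5); eliminate U.
Among the remaining strategies, none is strictly dominated by another pure strategy of the same player, so the elimination stops.
Surviving strategies — Alice: {M}; Bob: {a3}.

a3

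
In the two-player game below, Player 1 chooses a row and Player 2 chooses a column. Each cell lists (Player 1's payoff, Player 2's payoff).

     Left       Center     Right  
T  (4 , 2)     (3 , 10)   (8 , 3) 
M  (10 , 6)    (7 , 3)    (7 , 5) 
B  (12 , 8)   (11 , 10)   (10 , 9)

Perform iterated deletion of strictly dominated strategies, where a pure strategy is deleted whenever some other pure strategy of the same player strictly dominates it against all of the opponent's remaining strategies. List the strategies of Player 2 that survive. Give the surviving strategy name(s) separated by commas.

Center

For Player 1, B strictly dominates T on the remaining columns (Left: 12>4, Center: 11>3, Right: 10>8); eliminate T.
Row M is eliminated: B beats it against every remaining column (Left: 12>10, Center: 11>7, Right: 10>7).
Player 2's strategy Left is strictly dominated by Center (B: 10>8) and is removed.
For Player 2, Center strictly dominates Right on the remaining rows (B: 10>9); eliminate Right.
Among the remaining strategies, none is strictly dominated by another pure strategy of the same player, so the elimination stops.
Surviving strategies — Player 1: {B}; Player 2: {Center}.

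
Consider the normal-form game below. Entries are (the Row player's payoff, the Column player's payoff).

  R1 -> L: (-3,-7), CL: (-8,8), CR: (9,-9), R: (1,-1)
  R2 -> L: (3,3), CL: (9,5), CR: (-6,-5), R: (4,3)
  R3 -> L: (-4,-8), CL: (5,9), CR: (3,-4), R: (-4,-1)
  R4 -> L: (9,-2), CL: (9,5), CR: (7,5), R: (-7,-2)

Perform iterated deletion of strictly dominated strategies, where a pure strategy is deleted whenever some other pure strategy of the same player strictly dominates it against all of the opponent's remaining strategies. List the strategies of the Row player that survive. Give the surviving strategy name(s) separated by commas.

R1, R2, R4

For the Column player, CL strictly dominates L on the remaining rows (R1: 8>-7, R2: 5>3, R3: 9>-8, R4: 5>-2); eliminate L.
For the Column player, CL strictly dominates R on the remaining rows (R1: 8>-1, R2: 5>3, R3: 9>-1, R4: 5>-2); eliminate R.
Row R3 is eliminated: R4 beats it against every remaining column (CL: 9>5, CR: 7>3).
Among the remaining strategies, none is strictly dominated by another pure strategy of the same player, so the elimination stops.
Surviving strategies — the Row player: {R1, R2, R4}; the Column player: {CL, CR}.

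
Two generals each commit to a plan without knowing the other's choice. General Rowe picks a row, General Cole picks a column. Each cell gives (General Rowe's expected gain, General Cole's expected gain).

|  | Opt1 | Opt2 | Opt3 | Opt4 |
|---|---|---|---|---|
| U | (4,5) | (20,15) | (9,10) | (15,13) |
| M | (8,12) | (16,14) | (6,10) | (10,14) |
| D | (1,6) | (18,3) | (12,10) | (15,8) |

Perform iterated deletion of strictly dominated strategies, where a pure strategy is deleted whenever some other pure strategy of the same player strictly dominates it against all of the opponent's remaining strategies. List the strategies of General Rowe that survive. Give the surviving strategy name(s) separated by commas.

U, D

General Cole's strategy Opt1 is strictly dominated by Opt4 (U: 13>5, M: 14>12, D: 8>6) and is removed.
General Rowe's strategy M is strictly dominated by U (Opt2: 20>16, Opt3: 9>6, Opt4: 15>10) and is removed.
Among the remaining strategies, none is strictly dominated by another pure strategy of the same player, so the elimination stops.
Surviving strategies — General Rowe: {U, D}; General Cole: {Opt2, Opt3, Opt4}.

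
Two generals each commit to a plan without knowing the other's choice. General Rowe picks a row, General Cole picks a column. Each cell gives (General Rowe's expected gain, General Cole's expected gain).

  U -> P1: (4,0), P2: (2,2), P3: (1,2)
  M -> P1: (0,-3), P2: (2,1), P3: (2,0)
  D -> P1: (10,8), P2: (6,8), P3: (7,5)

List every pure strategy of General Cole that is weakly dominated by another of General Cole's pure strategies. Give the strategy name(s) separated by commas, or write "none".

P1, P3

P2 weakly dominates P1 — U: 2>0, M: 1>-3, D: 8=8.
Nothing dominates P2: P1 at U (2>0); P3 at M (1>0).
P2 weakly dominates P3 — U: 2=2, M: 1>0, D: 8>5.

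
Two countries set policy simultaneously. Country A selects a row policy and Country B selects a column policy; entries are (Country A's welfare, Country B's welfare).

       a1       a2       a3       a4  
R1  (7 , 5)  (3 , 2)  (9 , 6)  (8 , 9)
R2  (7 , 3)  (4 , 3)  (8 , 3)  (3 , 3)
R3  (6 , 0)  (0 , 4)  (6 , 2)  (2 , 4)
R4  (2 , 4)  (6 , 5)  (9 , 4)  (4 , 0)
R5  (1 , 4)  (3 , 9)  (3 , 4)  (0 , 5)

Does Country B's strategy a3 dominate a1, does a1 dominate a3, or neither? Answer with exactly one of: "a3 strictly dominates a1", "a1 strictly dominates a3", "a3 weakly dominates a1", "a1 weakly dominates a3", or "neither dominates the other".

Compare a3 to a1 across each opponent action: R1: 6>5, R2: 3=3, R3: 2>0, R4: 4=4, R5: 4=4.
a3 is at least as good everywhere and strictly better somewhere (tied only at R2, R4, R5), so a3 weakly but not strictly dominates a1.

a3 weakly dominates a1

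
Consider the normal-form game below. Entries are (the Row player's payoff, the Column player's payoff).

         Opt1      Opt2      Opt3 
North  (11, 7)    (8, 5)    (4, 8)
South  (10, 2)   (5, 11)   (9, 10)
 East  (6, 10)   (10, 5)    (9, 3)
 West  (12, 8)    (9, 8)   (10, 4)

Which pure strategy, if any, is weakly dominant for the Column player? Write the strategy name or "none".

none

Opt1 fails to dominate Opt2 at South (2<11).
Opt2 fails to dominate Opt1 at North (5<7).
Opt3 fails to dominate Opt1 at East (3<10).
No single strategy dominates all the others.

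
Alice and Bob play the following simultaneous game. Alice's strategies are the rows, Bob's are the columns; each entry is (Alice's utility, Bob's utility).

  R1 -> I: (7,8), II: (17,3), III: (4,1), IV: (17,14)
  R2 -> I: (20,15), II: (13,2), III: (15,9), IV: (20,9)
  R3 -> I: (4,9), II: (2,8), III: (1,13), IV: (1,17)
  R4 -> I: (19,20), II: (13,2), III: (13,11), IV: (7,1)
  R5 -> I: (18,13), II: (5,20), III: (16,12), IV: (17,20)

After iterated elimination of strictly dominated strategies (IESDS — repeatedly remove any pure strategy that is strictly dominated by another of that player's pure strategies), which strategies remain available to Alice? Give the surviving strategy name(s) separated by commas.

Alice's strategy R3 is strictly dominated by R1 (I: 7>4, II: 17>2, III: 4>1, IV: 17>1) and is removed.
Bob's strategy III is strictly dominated by I (R1: 8>1, R2: 15>9, R4: 20>11, R5: 13>12) and is removed.
Row R5 is eliminated: R2 beats it against every remaining column (I: 20>18, II: 13>5, IV: 20>17).
Column II is eliminated: I beats it against every remaining row (R1: 8>3, R2: 15>2, R4: 20>2).
Row R1 is eliminated: R2 beats it against every remaining column (I: 20>7, IV: 20>17).
Alice's strategy R4 is strictly dominated by R2 (I: 20>19, IV: 20>7) and is removed.
Column IV is eliminated: I beats it against every remaining row (R2: 15>9).
Among the remaining strategies, none is strictly dominated by another pure strategy of the same player, so the elimination stops.
Surviving strategies — Alice: {R2}; Bob: {I}.

R2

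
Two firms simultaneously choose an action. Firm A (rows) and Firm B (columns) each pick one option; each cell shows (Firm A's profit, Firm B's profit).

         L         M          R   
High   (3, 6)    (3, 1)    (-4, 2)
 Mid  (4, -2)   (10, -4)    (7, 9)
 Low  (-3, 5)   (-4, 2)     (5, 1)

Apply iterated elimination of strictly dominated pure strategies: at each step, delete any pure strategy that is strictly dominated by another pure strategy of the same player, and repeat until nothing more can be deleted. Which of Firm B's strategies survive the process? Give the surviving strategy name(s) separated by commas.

R

For Firm A, Mid strictly dominates High on the remaining columns (L: 4>3, M: 10>3, R: 7>-4); eliminate High.
Firm A's strategy Low is strictly dominated by Mid (L: 4>-3, M: 10>-4, R: 7>5) and is removed.
Column L is eliminated: R beats it against every remaining row (Mid: 9>-2).
Column M is eliminated: R beats it against every remaining row (Mid: 9>-4).
Among the remaining strategies, none is strictly dominated by another pure strategy of the same player, so the elimination stops.
Surviving strategies — Firm A: {Mid}; Firm B: {R}.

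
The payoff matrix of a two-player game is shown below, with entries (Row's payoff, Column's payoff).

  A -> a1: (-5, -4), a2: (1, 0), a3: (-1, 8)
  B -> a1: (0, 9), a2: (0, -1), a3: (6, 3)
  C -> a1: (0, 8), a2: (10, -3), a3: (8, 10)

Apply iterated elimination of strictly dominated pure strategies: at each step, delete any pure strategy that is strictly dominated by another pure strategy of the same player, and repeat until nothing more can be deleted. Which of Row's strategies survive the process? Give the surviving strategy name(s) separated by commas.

Row's strategy A is strictly dominated by C (a1: 0>-5, a2: 10>1, a3: 8>-1) and is removed.
For Column, a1 strictly dominates a2 on the remaining rows (B: 9>-1, C: 8>-3); eliminate a2.
Among the remaining strategies, none is strictly dominated by another pure strategy of the same player, so the elimination stops.
Surviving strategies — Row: {B, C}; Column: {a1, a3}.

B, C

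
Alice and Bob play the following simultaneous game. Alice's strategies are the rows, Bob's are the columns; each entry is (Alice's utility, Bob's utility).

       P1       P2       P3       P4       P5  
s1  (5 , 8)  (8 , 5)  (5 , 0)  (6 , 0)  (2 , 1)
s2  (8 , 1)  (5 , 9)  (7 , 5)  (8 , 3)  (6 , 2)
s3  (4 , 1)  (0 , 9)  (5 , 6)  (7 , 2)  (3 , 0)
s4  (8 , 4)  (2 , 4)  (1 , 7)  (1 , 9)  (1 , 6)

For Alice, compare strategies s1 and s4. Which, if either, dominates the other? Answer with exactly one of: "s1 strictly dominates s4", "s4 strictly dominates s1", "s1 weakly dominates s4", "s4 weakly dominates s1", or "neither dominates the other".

neither dominates the other

s1's payoffs vs s4's, by Bob's action — P1: 5<8, P2: 8>2, P3: 5>1, P4: 6>1, P5: 2>1.
s1 does better at P2, P3, P4, P5 but worse at P1; neither strategy dominates the other.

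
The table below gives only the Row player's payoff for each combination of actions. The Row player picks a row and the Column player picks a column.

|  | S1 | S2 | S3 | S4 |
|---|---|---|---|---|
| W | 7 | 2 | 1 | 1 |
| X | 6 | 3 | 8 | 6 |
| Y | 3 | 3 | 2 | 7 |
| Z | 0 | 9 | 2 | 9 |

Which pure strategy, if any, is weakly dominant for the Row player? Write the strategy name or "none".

none

W fails to dominate X at S2 (2<3).
X fails to dominate W at S1 (6<7).
Y fails to dominate W at S1 (3<7).
Z fails to dominate W at S1 (0<7).
No single strategy dominates all the others.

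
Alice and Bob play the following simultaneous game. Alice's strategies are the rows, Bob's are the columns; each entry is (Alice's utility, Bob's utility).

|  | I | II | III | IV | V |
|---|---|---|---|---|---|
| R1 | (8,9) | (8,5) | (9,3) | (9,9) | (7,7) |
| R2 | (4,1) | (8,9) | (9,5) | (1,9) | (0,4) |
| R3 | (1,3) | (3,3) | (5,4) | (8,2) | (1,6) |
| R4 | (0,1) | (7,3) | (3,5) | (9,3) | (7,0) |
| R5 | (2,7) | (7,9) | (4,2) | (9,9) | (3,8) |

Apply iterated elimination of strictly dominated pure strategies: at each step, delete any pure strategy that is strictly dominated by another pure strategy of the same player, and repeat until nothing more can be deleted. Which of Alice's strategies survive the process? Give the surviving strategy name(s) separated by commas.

Row R3 is eliminated: R1 beats it against every remaining column (I: 8>1, II: 8>3, III: 9>5, IV: 9>8, V: 7>1).
Column V is eliminated: IV beats it against every remaining row (R1: 9>7, R2: 9>4, R4: 3>0, R5: 9>8).
Among the remaining strategies, none is strictly dominated by another pure strategy of the same player, so the elimination stops.
Surviving strategies — Alice: {R1, R2, R4, R5}; Bob: {I, II, III, IV}.

R1, R2, R4, R5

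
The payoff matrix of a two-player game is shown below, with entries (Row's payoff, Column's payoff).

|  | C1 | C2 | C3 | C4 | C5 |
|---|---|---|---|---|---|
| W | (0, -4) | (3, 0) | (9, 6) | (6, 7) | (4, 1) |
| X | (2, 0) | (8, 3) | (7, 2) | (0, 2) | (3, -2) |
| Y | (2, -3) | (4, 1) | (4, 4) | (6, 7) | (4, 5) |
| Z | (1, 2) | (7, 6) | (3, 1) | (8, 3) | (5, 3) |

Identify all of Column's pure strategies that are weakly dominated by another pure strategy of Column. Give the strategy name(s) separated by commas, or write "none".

C1, C3, C5

C1 is weakly dominated by C2 (W: 0>-4, X: 3>0, Y: 1>-3, Z: 6>2).
C2 is not dominated — it holds its own against C1 at W (0>-4); C3 at X (3>2); C4 at X (3>2); C5 at X (3>-2).
C4 weakly dominates C3 — W: 7>6, X: 2=2, Y: 7>4, Z: 3>1.
Nothing dominates C4: C1 at W (7>-4); C2 at W (7>0); C3 at W (7>6); C5 at W (7>1).
C5: dominated, since C4 does at least as well everywhere (W: 7>1, X: 2>-2, Y: 7>5, Z: 3=3).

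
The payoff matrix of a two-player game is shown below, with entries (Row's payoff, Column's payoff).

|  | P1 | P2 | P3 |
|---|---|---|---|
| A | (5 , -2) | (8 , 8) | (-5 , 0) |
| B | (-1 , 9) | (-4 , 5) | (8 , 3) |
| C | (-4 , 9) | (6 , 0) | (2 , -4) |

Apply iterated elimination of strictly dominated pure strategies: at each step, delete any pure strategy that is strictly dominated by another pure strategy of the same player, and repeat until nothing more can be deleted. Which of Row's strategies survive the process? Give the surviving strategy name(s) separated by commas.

For Column, P2 strictly dominates P3 on the remaining rows (A: 8>0, B: 5>3, C: 0>-4); eliminate P3.
For Row, A strictly dominates B on the remaining columns (P1: 5>-1, P2: 8>-4); eliminate B.
Row C is eliminated: A beats it against every remaining column (P1: 5>-4, P2: 8>6).
Column P1 is eliminated: P2 beats it against every remaining row (A: 8>-2).
Among the remaining strategies, none is strictly dominated by another pure strategy of the same player, so the elimination stops.
Surviving strategies — Row: {A}; Column: {P2}.

A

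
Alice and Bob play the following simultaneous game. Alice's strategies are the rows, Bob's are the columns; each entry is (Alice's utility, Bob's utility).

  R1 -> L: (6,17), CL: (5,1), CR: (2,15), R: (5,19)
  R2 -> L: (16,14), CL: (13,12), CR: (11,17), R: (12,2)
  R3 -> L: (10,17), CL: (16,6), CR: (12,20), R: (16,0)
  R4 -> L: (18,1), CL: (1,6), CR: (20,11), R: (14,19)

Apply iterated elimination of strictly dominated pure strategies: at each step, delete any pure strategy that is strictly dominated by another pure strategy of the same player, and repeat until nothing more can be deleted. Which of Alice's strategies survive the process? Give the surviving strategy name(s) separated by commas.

Alice's strategy R1 is strictly dominated by R2 (L: 16>6, CL: 13>5, CR: 11>2, R: 12>5) and is removed.
For Bob, CR strictly dominates L on the remaining rows (R2: 17>14, R3: 20>17, R4: 11>1); eliminate L.
For Alice, R3 strictly dominates R2 on the remaining columns (CL: 16>13, CR: 12>11, R: 16>12); eliminate R2.
Column CL is eliminated: CR beats it against every remaining row (R3: 20>6, R4: 11>6).
Among the remaining strategies, none is strictly dominated by another pure strategy of the same player, so the elimination stops.
Surviving strategies — Alice: {R3, R4}; Bob: {CR, R}.

R3, R4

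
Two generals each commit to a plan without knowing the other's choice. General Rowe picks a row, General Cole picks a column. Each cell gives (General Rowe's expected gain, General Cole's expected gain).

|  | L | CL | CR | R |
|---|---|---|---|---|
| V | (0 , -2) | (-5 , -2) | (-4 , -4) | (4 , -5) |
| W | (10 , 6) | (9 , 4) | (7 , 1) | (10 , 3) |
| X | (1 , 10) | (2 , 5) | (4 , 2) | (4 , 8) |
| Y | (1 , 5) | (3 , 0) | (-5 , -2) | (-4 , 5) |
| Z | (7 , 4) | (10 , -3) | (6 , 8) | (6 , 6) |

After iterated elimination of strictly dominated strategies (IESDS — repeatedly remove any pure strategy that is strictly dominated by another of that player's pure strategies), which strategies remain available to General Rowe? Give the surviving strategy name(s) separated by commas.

General Rowe's strategy V is strictly dominated by W (L: 10>0, CL: 9>-5, CR: 7>-4, R: 10>4) and is removed.
Row X is eliminated: W beats it against every remaining column (L: 10>1, CL: 9>2, CR: 7>4, R: 10>4).
Row Y is eliminated: W beats it against every remaining column (L: 10>1, CL: 9>3, CR: 7>-5, R: 10>-4).
For General Cole, L strictly dominates CL on the remaining rows (W: 6>4, Z: 4>-3); eliminate CL.
For General Rowe, W strictly dominates Z on the remaining columns (L: 10>7, CR: 7>6, R: 10>6); eliminate Z.
Column CR is eliminated: L beats it against every remaining row (W: 6>1).
For General Cole, L strictly dominates R on the remaining rows (W: 6>3); eliminate R.
Among the remaining strategies, none is strictly dominated by another pure strategy of the same player, so the elimination stops.
Surviving strategies — General Rowe: {W}; General Cole: {L}.

W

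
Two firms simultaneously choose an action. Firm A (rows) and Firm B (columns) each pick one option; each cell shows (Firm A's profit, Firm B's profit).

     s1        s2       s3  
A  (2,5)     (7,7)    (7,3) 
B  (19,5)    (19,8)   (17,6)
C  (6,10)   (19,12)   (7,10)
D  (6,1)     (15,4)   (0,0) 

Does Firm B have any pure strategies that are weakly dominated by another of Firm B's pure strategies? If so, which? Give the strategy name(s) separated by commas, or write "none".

s1, s3

s1: dominated, since s2 does at least as well everywhere (A: 7>5, B: 8>5, C: 12>10, D: 4>1).
s2: no other strategy beats it everywhere (s1 at A (7>5); s3 at A (7>3)).
s3: dominated, since s2 does at least as well everywhere (A: 7>3, B: 8>6, C: 12>10, D: 4>0).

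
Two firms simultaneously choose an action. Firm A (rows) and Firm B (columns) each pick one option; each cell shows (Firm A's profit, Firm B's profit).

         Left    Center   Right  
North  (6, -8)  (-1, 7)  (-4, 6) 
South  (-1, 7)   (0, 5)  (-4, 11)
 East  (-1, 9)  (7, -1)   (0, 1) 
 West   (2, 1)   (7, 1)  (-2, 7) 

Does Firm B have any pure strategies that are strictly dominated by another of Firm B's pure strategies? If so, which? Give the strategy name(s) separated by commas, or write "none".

Left: no other strategy beats it everywhere (Center at South (7>5); Right at East (9>1)).
Center is not dominated — it holds its own against Left at North (7>-8); Right at North (7>6).
Right: no other strategy beats it everywhere (Left at North (6>-8); Center at South (11>5)).

none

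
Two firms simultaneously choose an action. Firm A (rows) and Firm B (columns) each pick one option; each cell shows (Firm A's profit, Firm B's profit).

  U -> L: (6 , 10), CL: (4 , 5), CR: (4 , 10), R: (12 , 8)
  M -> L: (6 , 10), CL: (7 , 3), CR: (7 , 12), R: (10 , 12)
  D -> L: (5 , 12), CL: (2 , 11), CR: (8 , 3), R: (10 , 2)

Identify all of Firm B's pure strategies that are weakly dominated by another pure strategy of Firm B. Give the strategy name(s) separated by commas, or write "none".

L is not dominated — it holds its own against CL at U (10>5); CR at D (12>3); R at U (10>8).
CL: dominated, since L does at least as well everywhere (U: 10>5, M: 10>3, D: 12>11).
CR is not dominated — it holds its own against L at M (12>10); CL at U (10>5); R at U (10>8).
CR weakly dominates R — U: 10>8, M: 12=12, D: 3>2.

CL, R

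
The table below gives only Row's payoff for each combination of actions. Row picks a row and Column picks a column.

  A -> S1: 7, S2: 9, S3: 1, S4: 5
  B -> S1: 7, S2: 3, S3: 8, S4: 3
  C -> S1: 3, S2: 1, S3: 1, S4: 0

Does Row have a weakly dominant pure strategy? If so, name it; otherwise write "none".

none

A fails to dominate B at S3 (1<8).
B fails to dominate A at S2 (3<9).
C fails to dominate A at S1 (3<7).
No single strategy dominates all the others.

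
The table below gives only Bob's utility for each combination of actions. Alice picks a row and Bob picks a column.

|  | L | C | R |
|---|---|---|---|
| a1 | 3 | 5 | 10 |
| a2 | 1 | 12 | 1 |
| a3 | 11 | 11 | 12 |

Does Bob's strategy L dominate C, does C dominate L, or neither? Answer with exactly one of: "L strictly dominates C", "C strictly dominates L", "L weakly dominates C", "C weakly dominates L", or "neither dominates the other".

Compare L to C across each choice by Alice: a1: 3<5, a2: 1<12, a3: 11=11.
C is at least as good everywhere and strictly better somewhere (tied at a3), so C weakly dominates L.

C weakly dominates L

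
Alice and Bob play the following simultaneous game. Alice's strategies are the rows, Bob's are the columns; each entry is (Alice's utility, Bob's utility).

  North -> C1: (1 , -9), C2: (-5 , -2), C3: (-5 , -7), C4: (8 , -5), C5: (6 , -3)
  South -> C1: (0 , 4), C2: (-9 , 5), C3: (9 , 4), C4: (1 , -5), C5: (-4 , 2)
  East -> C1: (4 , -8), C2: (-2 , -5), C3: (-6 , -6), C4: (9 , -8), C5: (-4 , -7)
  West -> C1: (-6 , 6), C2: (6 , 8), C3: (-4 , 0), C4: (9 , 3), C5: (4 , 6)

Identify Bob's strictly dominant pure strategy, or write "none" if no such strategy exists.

C2

C2 vs C1: North: -2>-9, South: 5>4, East: -5>-8, West: 8>6.
C2 vs C3: North: -2>-7, South: 5>4, East: -5>-6, West: 8>0.
C2 vs C4: North: -2>-5, South: 5>-5, East: -5>-8, West: 8>3.
C2 vs C5: North: -2>-3, South: 5>2, East: -5>-7, West: 8>6.
C2 strictly beats every other strategy against every opponent action, so it is strictly dominant.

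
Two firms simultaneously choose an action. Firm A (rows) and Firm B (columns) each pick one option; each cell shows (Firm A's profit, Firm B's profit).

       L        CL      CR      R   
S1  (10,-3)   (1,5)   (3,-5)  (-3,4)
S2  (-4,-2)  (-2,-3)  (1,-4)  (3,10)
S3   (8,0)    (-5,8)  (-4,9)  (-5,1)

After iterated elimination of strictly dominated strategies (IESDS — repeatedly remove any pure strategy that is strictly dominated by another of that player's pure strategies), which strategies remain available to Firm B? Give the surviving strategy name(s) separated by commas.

CL, R

Firm A's strategy S3 is strictly dominated by S1 (L: 10>8, CL: 1>-5, CR: 3>-4, R: -3>-5) and is removed.
Firm B's strategy L is strictly dominated by R (S1: 4>-3, S2: 10>-2) and is removed.
Firm B's strategy CR is strictly dominated by CL (S1: 5>-5, S2: -3>-4) and is removed.
Among the remaining strategies, none is strictly dominated by another pure strategy of the same player, so the elimination stops.
Surviving strategies — Firm A: {S1, S2}; Firm B: {CL, R}.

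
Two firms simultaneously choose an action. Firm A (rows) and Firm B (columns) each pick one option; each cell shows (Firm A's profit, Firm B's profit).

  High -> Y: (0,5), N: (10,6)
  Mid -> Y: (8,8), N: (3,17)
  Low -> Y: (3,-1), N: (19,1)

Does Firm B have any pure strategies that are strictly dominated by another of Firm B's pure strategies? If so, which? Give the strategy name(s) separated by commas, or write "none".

Y

Y is strictly dominated by N (High: 6>5, Mid: 17>8, Low: 1>-1).
Nothing dominates N: Y at High (6>5).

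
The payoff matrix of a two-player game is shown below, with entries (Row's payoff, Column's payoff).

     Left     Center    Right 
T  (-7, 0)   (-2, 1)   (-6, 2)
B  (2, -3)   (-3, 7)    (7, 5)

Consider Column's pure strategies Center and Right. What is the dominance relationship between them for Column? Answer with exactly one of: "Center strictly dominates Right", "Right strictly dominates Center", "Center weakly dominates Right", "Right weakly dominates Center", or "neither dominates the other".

Center's payoffs vs Right's, by Row's action — T: 1<2, B: 7>5.
Center does better at B but worse at T; neither strategy dominates the other.

neither dominates the other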